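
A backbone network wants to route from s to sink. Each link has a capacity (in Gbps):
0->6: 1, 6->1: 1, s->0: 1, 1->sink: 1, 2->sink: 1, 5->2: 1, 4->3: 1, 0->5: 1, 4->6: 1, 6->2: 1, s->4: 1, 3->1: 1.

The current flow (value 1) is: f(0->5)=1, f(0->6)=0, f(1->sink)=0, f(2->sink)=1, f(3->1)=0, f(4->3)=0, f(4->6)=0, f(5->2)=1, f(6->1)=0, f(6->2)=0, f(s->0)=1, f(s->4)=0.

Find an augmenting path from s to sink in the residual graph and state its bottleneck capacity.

s->4->6->1->sink, bottleneck 1

Residual along s->4->6->1->sink: s->4: 1, 4->6: 1, 6->1: 1, 1->sink: 1.
Bottleneck = min = 1.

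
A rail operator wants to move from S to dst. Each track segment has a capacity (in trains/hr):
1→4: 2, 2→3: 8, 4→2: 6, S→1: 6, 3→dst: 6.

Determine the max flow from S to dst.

Augment S→1→4→2→3→dst: bottleneck 2. Total 2.
No augmenting path remains in the residual graph.

2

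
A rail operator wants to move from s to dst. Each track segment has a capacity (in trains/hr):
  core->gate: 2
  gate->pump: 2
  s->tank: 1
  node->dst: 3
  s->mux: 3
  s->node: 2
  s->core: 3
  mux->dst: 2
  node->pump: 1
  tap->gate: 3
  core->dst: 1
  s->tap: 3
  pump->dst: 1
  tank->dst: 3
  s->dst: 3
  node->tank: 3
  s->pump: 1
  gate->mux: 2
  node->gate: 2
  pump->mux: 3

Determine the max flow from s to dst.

10

Augment s->dst: bottleneck 3. Total 3.
Augment s->node->dst: bottleneck 2. Total 5.
Augment s->core->dst: bottleneck 1. Total 6.
Augment s->tank->dst: bottleneck 1. Total 7.
Augment s->pump->dst: bottleneck 1. Total 8.
Augment s->mux->dst: bottleneck 2. Total 10.
No augmenting path remains in the residual graph.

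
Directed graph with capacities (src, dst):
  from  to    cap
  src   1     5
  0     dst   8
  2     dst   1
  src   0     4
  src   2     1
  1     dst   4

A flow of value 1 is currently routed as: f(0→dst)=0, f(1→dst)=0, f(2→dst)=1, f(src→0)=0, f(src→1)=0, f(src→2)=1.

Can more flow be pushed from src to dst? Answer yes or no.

Yes

Residual path src→1→dst has bottleneck 4 > 0.
Pushing 4 along it raises the flow to 5, so the given flow is not maximum.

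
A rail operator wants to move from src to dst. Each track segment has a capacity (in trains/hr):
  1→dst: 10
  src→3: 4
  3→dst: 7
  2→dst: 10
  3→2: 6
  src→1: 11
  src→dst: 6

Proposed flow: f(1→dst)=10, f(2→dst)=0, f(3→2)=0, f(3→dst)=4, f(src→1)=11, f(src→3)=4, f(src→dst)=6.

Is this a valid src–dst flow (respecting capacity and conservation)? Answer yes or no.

No

Conservation fails at 1: inflow 11 ≠ outflow 10.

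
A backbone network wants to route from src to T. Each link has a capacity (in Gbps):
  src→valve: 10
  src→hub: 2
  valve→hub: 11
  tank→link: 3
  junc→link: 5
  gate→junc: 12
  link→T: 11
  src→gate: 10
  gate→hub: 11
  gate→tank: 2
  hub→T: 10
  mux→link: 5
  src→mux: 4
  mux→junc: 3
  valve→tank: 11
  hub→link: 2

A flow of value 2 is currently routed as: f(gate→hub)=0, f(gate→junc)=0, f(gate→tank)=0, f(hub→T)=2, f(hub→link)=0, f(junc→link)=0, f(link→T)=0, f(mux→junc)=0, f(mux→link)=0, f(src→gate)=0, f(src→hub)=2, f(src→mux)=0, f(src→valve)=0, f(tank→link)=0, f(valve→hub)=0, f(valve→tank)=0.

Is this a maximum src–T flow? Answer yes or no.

Residual path src→valve→hub→T has bottleneck 8 > 0.
Pushing 8 along it raises the flow to 10, so the given flow is not maximum.

No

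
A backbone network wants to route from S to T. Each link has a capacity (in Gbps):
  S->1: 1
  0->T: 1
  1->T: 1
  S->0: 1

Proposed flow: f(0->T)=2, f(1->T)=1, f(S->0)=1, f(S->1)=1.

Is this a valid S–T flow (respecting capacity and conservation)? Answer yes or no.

No

Capacity violated on 0->T: flow 2 > capacity 1.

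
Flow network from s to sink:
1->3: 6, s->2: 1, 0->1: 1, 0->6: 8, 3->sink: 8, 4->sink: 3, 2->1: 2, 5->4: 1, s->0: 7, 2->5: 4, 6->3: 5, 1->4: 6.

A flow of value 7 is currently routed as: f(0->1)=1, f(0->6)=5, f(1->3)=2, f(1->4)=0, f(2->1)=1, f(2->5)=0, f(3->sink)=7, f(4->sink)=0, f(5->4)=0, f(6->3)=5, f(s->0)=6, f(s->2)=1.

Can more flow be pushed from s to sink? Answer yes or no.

No

Residual reachable from s: {0, 6, s}; sink is not reachable.
Saturated cut: s->2, 0->1, 6->3 with total capacity 7 = current flow value. Flow is maximum.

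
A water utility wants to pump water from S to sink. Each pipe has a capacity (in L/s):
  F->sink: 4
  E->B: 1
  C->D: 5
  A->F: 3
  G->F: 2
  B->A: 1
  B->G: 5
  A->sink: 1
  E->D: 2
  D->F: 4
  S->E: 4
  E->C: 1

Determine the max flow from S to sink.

Augment S->E->B->A->sink: bottleneck 1. Total 1.
Augment S->E->D->F->sink: bottleneck 2. Total 3.
Augment S->E->C->D->F->sink: bottleneck 1. Total 4.
No augmenting path remains in the residual graph.

4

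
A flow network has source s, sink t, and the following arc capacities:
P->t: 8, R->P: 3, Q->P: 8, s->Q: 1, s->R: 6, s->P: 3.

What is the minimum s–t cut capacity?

Max flow = 7 (via 3 augmenting paths).
In the residual at optimum, the set reachable from s is {R, s}.
Cut edges: s->Q (cap 1), s->P (cap 3), R->P (cap 3). Sum = 7.

7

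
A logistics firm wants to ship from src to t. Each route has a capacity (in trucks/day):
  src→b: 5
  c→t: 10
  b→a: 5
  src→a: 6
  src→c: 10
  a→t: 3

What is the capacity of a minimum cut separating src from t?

13

Max flow = 13 (via 2 augmenting paths).
In the residual at optimum, the set reachable from src is {a, b, src}.
Cut edges: src→c (cap 10), a→t (cap 3). Sum = 13.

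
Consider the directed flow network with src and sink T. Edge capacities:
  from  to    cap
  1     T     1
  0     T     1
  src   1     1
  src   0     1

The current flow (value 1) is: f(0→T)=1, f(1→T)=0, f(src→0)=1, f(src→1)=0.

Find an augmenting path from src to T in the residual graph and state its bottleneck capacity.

Residual along src→1→T: src→1: 1, 1→T: 1.
Bottleneck = min = 1.

src→1→T, bottleneck 1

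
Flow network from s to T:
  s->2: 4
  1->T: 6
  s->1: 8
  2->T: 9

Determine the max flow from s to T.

Augment s->2->T: bottleneck 4. Total 4.
Augment s->1->T: bottleneck 6. Total 10.
No augmenting path remains in the residual graph.

10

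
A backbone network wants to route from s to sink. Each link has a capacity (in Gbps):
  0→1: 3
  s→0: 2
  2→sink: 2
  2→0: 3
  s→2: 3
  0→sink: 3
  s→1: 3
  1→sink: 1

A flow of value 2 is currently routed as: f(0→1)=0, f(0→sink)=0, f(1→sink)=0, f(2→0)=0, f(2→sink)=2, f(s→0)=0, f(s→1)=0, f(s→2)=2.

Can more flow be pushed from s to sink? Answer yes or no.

Residual path s→0→sink has bottleneck 2 > 0.
Pushing 2 along it raises the flow to 4, so the given flow is not maximum.

Yes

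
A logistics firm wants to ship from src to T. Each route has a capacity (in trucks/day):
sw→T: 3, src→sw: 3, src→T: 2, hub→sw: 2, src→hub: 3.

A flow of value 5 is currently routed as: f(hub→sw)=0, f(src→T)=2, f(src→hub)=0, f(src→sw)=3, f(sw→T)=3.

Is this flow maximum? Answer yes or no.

Residual reachable from src: {hub, src, sw}; T is not reachable.
Saturated cut: src→T, sw→T with total capacity 5 = current flow value. Flow is maximum.

Yes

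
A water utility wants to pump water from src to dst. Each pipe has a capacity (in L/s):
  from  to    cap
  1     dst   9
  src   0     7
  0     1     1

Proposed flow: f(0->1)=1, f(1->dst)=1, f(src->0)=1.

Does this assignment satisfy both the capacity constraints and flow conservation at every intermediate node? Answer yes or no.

Yes

Every edge has 0 ≤ f(e) ≤ cap(e).
At each intermediate node, inflow equals outflow.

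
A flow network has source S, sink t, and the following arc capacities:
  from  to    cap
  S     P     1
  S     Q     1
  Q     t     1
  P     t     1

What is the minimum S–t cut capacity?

2

Max flow = 2 (via 2 augmenting paths).
In the residual at optimum, the set reachable from S is {S}.
Cut edges: S->Q (cap 1), S->P (cap 1). Sum = 2.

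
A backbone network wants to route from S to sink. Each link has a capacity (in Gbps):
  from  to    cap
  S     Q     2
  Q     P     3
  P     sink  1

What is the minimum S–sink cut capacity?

1

Max flow = 1 (via 1 augmenting path).
In the residual at optimum, the set reachable from S is {P, Q, S}.
Cut edges: P->sink (cap 1). Sum = 1.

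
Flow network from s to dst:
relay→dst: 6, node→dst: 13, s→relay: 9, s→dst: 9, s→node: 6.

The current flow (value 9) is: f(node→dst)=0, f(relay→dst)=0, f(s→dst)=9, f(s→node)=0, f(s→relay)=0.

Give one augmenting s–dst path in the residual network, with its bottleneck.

Residual along s→relay→dst: s→relay: 9, relay→dst: 6.
Bottleneck = min = 6.

s→relay→dst, bottleneck 6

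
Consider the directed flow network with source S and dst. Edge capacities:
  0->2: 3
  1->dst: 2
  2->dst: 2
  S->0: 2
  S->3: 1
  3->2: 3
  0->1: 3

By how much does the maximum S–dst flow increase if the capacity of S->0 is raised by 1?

Original max flow = 3.
After raising cap(S->0), augmenting paths through that edge carry 1 more unit.
New max flow = 4. Increase = 1.

1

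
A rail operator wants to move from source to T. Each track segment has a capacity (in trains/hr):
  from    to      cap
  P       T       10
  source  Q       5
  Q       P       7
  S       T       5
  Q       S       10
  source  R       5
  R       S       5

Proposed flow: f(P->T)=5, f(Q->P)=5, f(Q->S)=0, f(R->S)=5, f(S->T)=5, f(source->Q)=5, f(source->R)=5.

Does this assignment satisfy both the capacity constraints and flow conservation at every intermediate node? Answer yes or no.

Yes

Every edge has 0 ≤ f(e) ≤ cap(e).
At each intermediate node, inflow equals outflow.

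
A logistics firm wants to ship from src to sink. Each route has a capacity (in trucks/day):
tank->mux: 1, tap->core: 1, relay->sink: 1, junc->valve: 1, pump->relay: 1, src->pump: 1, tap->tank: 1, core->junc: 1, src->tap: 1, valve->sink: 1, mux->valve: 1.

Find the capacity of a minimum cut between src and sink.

2

Max flow = 2 (via 2 augmenting paths).
In the residual at optimum, the set reachable from src is {src}.
Cut edges: src->pump (cap 1), src->tap (cap 1). Sum = 2.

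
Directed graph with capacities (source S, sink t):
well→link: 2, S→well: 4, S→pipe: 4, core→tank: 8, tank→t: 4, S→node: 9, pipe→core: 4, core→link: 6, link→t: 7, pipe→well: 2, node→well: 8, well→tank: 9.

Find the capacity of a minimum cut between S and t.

Max flow = 10 (via 3 augmenting paths).
In the residual at optimum, the set reachable from S is {S, node, tank, well}.
Cut edges: S→pipe (cap 4), well→link (cap 2), tank→t (cap 4). Sum = 10.

10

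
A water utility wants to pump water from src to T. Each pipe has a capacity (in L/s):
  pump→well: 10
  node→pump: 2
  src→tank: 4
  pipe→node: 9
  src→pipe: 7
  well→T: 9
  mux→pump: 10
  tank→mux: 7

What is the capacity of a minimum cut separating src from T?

6

Max flow = 6 (via 2 augmenting paths).
In the residual at optimum, the set reachable from src is {node, pipe, src}.
Cut edges: src→tank (cap 4), node→pump (cap 2). Sum = 6.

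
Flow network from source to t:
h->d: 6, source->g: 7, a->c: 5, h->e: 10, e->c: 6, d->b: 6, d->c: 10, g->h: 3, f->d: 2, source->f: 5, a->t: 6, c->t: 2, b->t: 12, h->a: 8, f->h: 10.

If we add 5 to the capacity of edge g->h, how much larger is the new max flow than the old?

4

Original max flow = 8.
After raising cap(g->h), augmenting paths through that edge carry 4 more units.
New max flow = 12. Increase = 4.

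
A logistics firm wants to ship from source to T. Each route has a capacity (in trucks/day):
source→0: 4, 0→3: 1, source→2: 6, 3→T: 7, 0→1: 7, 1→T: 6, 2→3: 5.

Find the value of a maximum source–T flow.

Augment source→2→3→T: bottleneck 5. Total 5.
Augment source→0→3→T: bottleneck 1. Total 6.
Augment source→0→1→T: bottleneck 3. Total 9.
No augmenting path remains in the residual graph.

9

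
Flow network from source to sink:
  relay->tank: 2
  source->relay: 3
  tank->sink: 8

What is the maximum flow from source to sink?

Augment source->relay->tank->sink: bottleneck 2. Total 2.
No augmenting path remains in the residual graph.

2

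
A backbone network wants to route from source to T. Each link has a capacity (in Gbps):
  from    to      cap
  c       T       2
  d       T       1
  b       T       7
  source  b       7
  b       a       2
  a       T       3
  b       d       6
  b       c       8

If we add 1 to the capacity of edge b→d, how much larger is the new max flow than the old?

Original max flow = 7.
Edge b→d does not cross the min cut (source side {source}), so extra capacity there cannot help.
New max flow = 7. Increase = 0.

0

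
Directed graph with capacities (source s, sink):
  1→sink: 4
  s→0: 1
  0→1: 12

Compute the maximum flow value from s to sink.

1

Augment s→0→1→sink: bottleneck 1. Total 1.
No augmenting path remains in the residual graph.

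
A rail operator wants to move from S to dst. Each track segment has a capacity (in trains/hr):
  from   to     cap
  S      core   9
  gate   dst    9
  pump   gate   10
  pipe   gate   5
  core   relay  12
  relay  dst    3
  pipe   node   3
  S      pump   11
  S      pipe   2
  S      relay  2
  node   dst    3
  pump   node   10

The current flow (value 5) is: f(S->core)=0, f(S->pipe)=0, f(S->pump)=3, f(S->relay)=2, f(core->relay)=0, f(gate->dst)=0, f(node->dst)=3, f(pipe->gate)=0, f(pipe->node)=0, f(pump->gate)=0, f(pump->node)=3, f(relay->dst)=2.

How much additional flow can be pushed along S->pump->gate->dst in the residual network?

Residual capacities along the path: S->pump: 8, pump->gate: 10, gate->dst: 9.
Minimum is 8.

8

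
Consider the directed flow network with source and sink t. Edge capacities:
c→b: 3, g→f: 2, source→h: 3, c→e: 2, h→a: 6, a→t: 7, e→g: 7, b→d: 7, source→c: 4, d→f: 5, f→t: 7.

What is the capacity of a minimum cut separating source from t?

Max flow = 7 (via 3 augmenting paths).
In the residual at optimum, the set reachable from source is {source}.
Cut edges: source→c (cap 4), source→h (cap 3). Sum = 7.

7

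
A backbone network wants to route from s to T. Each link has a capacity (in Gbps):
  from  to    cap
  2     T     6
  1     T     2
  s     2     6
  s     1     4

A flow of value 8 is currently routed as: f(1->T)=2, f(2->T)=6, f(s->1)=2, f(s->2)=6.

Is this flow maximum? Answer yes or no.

Residual reachable from s: {1, s}; T is not reachable.
Saturated cut: s->2, 1->T with total capacity 8 = current flow value. Flow is maximum.

Yes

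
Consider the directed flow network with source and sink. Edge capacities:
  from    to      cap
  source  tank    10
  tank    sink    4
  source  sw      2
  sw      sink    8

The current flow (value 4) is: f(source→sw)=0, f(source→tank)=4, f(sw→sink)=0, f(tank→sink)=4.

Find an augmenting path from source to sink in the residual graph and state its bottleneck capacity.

Residual along source→sw→sink: source→sw: 2, sw→sink: 8.
Bottleneck = min = 2.

source→sw→sink, bottleneck 2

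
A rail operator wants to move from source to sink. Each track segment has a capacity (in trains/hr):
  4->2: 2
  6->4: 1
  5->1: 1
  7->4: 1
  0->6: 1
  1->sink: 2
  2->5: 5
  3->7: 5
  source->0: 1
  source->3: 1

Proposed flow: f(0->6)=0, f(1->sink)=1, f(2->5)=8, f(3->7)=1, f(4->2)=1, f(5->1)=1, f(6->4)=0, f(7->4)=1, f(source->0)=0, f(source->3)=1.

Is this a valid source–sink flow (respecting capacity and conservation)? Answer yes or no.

Capacity violated on 2->5: flow 8 > capacity 5.

No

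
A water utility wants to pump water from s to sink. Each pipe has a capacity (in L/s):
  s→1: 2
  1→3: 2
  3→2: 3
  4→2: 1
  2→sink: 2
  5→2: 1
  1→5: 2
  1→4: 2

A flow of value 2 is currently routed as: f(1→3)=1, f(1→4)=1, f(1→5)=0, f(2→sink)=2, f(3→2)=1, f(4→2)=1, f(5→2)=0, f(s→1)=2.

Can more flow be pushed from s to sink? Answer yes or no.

No

Residual reachable from s: {s}; sink is not reachable.
Saturated cut: s→1 with total capacity 2 = current flow value. Flow is maximum.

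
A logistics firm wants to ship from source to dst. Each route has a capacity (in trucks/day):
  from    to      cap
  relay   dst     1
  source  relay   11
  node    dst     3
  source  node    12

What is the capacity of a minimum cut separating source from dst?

4

Max flow = 4 (via 2 augmenting paths).
In the residual at optimum, the set reachable from source is {node, relay, source}.
Cut edges: node→dst (cap 3), relay→dst (cap 1). Sum = 4.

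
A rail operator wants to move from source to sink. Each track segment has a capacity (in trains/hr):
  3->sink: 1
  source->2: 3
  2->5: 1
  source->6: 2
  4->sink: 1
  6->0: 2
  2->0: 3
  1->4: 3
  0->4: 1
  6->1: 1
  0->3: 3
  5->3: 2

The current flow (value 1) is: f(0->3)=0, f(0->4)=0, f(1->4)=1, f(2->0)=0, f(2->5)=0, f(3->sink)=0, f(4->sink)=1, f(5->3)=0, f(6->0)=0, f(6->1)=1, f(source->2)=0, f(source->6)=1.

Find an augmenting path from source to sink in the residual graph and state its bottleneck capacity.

source->6->0->3->sink, bottleneck 1

Residual along source->6->0->3->sink: source->6: 1, 6->0: 2, 0->3: 3, 3->sink: 1.
Bottleneck = min = 1.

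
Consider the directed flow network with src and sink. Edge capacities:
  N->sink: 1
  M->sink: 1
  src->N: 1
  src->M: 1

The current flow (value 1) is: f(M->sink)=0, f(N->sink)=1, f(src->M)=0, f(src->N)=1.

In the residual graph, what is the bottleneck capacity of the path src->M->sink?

Residual capacities along the path: src->M: 1, M->sink: 1.
Minimum is 1.

1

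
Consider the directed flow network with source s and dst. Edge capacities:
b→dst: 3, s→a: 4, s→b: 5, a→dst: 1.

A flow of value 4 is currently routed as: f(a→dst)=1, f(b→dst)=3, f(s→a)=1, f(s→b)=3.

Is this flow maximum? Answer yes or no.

Yes

Residual reachable from s: {a, b, s}; dst is not reachable.
Saturated cut: a→dst, b→dst with total capacity 4 = current flow value. Flow is maximum.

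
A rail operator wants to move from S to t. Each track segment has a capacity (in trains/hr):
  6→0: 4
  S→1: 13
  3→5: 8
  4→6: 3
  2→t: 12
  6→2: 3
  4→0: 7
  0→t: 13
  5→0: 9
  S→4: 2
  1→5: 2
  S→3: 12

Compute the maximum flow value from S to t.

Augment S→4→0→t: bottleneck 2. Total 2.
Augment S→1→5→0→t: bottleneck 2. Total 4.
Augment S→3→5→0→t: bottleneck 7. Total 11.
No augmenting path remains in the residual graph.

11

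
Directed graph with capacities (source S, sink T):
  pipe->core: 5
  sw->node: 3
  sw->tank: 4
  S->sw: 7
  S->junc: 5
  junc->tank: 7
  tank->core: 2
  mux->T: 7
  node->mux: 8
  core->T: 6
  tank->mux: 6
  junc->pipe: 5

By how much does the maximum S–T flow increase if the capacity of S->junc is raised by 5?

1

Original max flow = 12.
After raising cap(S->junc), augmenting paths through that edge carry 1 more unit.
New max flow = 13. Increase = 1.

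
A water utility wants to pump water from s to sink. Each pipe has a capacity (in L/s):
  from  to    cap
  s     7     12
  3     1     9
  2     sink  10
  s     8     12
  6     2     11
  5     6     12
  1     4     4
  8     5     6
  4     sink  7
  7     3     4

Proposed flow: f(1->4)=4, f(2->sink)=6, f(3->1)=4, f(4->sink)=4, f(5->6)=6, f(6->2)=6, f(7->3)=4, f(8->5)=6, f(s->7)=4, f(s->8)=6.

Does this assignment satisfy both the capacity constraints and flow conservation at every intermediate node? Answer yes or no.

Every edge has 0 ≤ f(e) ≤ cap(e).
At each intermediate node, inflow equals outflow.

Yes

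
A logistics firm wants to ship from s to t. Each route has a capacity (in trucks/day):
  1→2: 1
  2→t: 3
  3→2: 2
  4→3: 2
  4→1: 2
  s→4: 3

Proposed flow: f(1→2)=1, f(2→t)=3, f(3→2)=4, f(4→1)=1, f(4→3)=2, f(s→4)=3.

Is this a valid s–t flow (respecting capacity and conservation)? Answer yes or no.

No

Capacity violated on 3→2: flow 4 > capacity 2.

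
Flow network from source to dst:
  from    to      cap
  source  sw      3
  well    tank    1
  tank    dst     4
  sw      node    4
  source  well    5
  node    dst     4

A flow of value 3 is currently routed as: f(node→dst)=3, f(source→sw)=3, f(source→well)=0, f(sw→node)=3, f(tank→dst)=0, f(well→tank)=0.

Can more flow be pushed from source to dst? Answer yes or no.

Yes

Residual path source→well→tank→dst has bottleneck 1 > 0.
Pushing 1 along it raises the flow to 4, so the given flow is not maximum.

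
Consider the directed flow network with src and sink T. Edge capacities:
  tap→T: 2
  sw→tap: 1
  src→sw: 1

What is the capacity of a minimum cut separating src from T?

1

Max flow = 1 (via 1 augmenting path).
In the residual at optimum, the set reachable from src is {src}.
Cut edges: src→sw (cap 1). Sum = 1.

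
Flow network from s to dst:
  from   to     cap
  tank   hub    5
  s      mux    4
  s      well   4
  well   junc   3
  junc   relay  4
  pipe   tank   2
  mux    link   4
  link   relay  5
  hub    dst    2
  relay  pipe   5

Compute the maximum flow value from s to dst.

Augment s->mux->link->relay->pipe->tank->hub->dst: bottleneck 2. Total 2.
No augmenting path remains in the residual graph.

2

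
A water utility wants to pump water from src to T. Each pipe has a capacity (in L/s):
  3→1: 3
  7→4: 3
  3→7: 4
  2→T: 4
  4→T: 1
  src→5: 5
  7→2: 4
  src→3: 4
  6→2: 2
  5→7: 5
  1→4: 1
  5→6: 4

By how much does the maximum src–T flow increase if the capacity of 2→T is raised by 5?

Original max flow = 5.
After raising cap(2→T), augmenting paths through that edge carry 2 more units.
New max flow = 7. Increase = 2.

2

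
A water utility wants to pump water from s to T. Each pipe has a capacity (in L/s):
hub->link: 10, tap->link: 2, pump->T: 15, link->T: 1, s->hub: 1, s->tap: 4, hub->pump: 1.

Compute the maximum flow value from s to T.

Augment s->hub->pump->T: bottleneck 1. Total 1.
Augment s->tap->link->T: bottleneck 1. Total 2.
No augmenting path remains in the residual graph.

2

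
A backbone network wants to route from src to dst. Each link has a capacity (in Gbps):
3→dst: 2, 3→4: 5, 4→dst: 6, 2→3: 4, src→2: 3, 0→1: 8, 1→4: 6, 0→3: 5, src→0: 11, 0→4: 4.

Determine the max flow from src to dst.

8

Augment src→2→3→dst: bottleneck 2. Total 2.
Augment src→0→4→dst: bottleneck 4. Total 6.
Augment src→2→3→4→dst: bottleneck 1. Total 7.
Augment src→0→3→4→dst: bottleneck 1. Total 8.
No augmenting path remains in the residual graph.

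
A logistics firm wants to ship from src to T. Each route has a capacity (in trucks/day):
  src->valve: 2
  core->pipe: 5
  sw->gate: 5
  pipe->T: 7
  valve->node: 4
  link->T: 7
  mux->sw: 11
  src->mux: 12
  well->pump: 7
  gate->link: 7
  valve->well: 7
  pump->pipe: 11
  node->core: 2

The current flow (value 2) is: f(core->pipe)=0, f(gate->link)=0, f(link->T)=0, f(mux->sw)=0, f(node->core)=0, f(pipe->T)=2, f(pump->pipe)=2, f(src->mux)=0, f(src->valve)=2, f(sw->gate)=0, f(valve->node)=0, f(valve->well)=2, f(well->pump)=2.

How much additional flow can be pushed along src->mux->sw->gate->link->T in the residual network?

Residual capacities along the path: src->mux: 12, mux->sw: 11, sw->gate: 5, gate->link: 7, link->T: 7.
Minimum is 5.

5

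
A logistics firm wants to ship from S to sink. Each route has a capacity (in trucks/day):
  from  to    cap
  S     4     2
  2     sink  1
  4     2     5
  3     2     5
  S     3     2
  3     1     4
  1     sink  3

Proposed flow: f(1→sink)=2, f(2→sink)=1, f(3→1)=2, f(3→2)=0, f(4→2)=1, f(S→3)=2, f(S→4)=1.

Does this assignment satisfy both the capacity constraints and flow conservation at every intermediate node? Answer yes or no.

Yes

Every edge has 0 ≤ f(e) ≤ cap(e).
At each intermediate node, inflow equals outflow.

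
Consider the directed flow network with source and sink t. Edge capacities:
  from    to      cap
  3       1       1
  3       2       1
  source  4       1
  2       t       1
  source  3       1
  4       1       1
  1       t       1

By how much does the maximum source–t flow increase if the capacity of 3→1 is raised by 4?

Original max flow = 2.
Edge 3→1 does not cross the min cut (source side {source}), so extra capacity there cannot help.
New max flow = 2. Increase = 0.

0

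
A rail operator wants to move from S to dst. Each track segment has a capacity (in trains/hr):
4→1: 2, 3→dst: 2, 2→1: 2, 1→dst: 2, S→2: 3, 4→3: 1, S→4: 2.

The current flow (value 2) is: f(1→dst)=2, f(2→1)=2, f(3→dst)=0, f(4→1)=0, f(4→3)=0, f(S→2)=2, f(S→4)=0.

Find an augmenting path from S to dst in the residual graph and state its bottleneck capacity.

Residual along S→4→3→dst: S→4: 2, 4→3: 1, 3→dst: 2.
Bottleneck = min = 1.

S→4→3→dst, bottleneck 1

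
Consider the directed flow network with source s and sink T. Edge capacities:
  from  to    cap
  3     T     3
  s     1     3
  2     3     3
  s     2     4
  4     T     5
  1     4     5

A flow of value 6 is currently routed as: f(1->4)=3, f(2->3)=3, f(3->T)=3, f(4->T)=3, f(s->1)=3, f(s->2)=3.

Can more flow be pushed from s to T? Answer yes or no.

No

Residual reachable from s: {2, s}; T is not reachable.
Saturated cut: 2->3, s->1 with total capacity 6 = current flow value. Flow is maximum.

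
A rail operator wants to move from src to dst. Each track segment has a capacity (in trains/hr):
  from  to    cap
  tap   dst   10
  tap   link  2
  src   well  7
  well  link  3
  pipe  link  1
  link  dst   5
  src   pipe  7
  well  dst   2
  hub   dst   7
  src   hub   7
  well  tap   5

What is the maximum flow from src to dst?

Augment src->well->dst: bottleneck 2. Total 2.
Augment src->hub->dst: bottleneck 7. Total 9.
Augment src->well->tap->dst: bottleneck 5. Total 14.
Augment src->pipe->link->dst: bottleneck 1. Total 15.
No augmenting path remains in the residual graph.

15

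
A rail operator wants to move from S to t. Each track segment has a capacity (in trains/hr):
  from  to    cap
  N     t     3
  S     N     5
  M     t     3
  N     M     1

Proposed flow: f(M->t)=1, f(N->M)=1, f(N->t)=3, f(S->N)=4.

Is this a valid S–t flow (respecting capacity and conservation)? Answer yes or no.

Yes

Every edge has 0 ≤ f(e) ≤ cap(e).
At each intermediate node, inflow equals outflow.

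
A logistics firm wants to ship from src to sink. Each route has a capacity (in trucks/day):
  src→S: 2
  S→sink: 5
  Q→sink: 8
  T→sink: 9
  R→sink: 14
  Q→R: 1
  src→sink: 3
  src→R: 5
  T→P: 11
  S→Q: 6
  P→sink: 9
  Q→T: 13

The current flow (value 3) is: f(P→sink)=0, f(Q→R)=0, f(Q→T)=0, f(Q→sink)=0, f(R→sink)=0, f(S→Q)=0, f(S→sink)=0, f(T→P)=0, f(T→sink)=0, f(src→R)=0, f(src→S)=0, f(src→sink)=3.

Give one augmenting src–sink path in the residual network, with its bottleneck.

Residual along src→S→sink: src→S: 2, S→sink: 5.
Bottleneck = min = 2.

src→S→sink, bottleneck 2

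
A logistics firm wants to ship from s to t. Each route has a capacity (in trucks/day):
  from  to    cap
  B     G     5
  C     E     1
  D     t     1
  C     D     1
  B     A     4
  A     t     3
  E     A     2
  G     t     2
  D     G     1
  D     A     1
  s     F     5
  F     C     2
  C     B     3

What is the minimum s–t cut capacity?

Max flow = 2 (via 2 augmenting paths).
In the residual at optimum, the set reachable from s is {F, s}.
Cut edges: F→C (cap 2). Sum = 2.

2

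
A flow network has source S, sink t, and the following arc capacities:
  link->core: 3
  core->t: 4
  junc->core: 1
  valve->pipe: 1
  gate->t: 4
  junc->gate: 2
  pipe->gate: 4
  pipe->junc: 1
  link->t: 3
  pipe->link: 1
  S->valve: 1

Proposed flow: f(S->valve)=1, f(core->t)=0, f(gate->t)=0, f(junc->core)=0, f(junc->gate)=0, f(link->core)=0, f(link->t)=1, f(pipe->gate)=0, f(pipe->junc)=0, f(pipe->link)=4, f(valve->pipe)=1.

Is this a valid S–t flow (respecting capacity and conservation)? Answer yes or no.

No

Capacity violated on pipe->link: flow 4 > capacity 1.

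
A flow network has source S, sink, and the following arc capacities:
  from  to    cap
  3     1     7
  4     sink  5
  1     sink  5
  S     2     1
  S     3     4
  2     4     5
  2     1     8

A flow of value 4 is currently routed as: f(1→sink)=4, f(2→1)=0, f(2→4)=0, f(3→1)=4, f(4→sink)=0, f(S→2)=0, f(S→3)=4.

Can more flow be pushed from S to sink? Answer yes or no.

Residual path S→2→1→sink has bottleneck 1 > 0.
Pushing 1 along it raises the flow to 5, so the given flow is not maximum.

Yes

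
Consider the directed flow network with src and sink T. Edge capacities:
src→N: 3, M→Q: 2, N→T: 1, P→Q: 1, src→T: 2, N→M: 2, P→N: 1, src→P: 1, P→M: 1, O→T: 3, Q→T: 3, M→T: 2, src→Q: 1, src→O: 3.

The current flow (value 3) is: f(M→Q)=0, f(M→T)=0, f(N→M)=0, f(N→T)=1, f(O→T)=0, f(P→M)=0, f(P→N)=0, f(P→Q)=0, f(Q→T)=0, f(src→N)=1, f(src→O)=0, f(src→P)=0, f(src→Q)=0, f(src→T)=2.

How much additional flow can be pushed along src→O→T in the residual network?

3

Residual capacities along the path: src→O: 3, O→T: 3.
Minimum is 3.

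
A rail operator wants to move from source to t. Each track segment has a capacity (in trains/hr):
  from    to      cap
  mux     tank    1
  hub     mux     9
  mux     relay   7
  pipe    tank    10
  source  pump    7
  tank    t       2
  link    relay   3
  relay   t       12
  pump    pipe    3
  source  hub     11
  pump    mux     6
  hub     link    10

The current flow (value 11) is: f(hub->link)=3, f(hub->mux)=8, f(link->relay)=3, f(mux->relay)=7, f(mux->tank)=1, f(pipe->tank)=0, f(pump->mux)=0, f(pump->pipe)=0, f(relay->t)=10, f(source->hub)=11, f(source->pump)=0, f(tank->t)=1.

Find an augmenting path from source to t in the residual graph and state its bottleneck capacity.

Residual along source->pump->pipe->tank->t: source->pump: 7, pump->pipe: 3, pipe->tank: 10, tank->t: 1.
Bottleneck = min = 1.

source->pump->pipe->tank->t, bottleneck 1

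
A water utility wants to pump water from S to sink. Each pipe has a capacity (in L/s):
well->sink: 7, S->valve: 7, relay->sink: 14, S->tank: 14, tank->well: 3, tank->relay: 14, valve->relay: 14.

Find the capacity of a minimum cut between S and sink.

17

Max flow = 17 (via 3 augmenting paths).
In the residual at optimum, the set reachable from S is {S, relay, tank, valve}.
Cut edges: tank->well (cap 3), relay->sink (cap 14). Sum = 17.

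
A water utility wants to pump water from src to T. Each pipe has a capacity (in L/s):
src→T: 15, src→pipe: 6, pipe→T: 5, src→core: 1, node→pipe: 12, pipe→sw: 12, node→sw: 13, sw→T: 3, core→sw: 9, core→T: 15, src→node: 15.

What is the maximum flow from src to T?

Augment src→T: bottleneck 15. Total 15.
Augment src→core→T: bottleneck 1. Total 16.
Augment src→pipe→T: bottleneck 5. Total 21.
Augment src→node→sw→T: bottleneck 3. Total 24.
No augmenting path remains in the residual graph.

24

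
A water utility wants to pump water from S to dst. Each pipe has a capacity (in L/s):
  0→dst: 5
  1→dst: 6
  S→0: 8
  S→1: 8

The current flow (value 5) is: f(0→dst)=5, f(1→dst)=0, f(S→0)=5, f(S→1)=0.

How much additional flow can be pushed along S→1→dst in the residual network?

6

Residual capacities along the path: S→1: 8, 1→dst: 6.
Minimum is 6.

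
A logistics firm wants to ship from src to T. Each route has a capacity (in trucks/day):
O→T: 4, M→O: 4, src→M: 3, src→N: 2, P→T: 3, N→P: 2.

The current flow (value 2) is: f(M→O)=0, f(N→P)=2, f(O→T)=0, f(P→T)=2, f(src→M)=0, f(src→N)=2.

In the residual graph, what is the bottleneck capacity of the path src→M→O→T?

Residual capacities along the path: src→M: 3, M→O: 4, O→T: 4.
Minimum is 3.

3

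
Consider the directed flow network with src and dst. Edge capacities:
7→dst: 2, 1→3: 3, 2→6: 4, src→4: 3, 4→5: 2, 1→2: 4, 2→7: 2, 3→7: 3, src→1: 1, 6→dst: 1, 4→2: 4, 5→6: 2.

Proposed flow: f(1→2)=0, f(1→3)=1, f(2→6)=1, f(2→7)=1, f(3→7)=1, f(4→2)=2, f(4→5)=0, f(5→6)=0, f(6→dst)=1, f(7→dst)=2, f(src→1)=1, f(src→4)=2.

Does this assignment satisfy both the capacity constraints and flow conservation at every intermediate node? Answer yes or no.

Every edge has 0 ≤ f(e) ≤ cap(e).
At each intermediate node, inflow equals outflow.

Yes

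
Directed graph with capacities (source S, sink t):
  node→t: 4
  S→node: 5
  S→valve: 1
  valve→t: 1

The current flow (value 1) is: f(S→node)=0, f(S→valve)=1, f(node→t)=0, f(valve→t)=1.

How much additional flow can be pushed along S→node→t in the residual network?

Residual capacities along the path: S→node: 5, node→t: 4.
Minimum is 4.

4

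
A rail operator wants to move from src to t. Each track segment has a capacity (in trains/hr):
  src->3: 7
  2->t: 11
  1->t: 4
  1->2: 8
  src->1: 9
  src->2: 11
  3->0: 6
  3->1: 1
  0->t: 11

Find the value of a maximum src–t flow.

21

Augment src->1->t: bottleneck 4. Total 4.
Augment src->2->t: bottleneck 11. Total 15.
Augment src->3->0->t: bottleneck 6. Total 21.
No augmenting path remains in the residual graph.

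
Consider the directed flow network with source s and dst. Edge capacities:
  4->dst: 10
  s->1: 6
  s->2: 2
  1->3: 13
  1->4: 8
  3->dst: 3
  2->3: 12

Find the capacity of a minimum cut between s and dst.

Max flow = 8 (via 2 augmenting paths).
In the residual at optimum, the set reachable from s is {s}.
Cut edges: s->1 (cap 6), s->2 (cap 2). Sum = 8.

8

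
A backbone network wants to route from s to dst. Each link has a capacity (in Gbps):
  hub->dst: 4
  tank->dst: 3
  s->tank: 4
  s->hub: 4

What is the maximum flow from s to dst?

7

Augment s->tank->dst: bottleneck 3. Total 3.
Augment s->hub->dst: bottleneck 4. Total 7.
No augmenting path remains in the residual graph.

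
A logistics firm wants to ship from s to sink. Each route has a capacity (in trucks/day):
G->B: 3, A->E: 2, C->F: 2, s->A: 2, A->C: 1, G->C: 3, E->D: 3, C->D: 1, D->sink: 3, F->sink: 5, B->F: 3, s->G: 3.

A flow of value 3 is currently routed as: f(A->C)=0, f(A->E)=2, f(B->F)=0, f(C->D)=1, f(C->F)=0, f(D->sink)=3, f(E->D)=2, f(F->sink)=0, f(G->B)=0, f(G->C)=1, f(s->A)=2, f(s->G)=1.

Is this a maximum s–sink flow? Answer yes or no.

No

Residual path s->G->C->F->sink has bottleneck 2 > 0.
Pushing 2 along it raises the flow to 5, so the given flow is not maximum.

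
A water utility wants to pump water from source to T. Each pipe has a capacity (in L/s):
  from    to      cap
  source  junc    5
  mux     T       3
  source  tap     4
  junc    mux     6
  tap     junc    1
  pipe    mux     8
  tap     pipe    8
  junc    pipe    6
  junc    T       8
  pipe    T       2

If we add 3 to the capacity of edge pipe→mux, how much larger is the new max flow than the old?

Original max flow = 9.
Edge pipe→mux does not cross the min cut (source side {source}), so extra capacity there cannot help.
New max flow = 9. Increase = 0.

0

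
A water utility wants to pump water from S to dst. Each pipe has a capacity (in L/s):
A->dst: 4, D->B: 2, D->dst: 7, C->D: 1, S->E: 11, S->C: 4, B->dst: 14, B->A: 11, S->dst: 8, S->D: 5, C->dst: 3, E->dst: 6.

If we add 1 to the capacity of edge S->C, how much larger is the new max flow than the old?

Original max flow = 23.
Even with extra capacity on S->C, another cut of capacity 23 remains binding.
New max flow = 23. Increase = 0.

0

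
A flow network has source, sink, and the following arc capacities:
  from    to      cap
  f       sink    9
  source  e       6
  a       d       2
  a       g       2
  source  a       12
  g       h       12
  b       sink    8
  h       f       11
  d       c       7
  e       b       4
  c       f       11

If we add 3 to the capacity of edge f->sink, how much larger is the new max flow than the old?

Original max flow = 8.
Edge f->sink does not cross the min cut (source side {a, e, source}), so extra capacity there cannot help.
New max flow = 8. Increase = 0.

0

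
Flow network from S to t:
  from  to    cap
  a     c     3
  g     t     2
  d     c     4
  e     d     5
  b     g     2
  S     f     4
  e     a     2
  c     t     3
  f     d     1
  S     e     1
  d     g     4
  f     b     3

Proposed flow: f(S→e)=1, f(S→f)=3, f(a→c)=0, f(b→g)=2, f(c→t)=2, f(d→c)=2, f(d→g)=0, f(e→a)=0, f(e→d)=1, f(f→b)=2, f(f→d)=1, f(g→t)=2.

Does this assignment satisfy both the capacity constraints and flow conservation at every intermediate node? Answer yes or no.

Yes

Every edge has 0 ≤ f(e) ≤ cap(e).
At each intermediate node, inflow equals outflow.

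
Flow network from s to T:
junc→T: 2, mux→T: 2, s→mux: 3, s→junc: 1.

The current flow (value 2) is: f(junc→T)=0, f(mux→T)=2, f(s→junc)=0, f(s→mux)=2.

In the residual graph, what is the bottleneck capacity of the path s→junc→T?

1

Residual capacities along the path: s→junc: 1, junc→T: 2.
Minimum is 1.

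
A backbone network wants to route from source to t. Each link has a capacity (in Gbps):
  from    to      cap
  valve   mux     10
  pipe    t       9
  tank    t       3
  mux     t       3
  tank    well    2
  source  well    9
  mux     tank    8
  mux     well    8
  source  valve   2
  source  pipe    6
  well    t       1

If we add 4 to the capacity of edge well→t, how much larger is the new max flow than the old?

4

Original max flow = 9.
After raising cap(well→t), augmenting paths through that edge carry 4 more units.
New max flow = 13. Increase = 4.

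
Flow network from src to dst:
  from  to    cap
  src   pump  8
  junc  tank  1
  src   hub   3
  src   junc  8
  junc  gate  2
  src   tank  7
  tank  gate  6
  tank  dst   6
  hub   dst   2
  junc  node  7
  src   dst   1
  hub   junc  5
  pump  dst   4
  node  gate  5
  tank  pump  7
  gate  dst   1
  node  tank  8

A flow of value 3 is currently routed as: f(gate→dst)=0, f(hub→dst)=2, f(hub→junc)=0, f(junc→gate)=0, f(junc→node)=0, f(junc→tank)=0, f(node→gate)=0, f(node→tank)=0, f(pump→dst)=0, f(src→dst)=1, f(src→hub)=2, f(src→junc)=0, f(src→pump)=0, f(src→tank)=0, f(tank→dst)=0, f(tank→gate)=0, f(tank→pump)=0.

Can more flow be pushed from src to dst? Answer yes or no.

Residual path src→tank→dst has bottleneck 6 > 0.
Pushing 6 along it raises the flow to 9, so the given flow is not maximum.

Yes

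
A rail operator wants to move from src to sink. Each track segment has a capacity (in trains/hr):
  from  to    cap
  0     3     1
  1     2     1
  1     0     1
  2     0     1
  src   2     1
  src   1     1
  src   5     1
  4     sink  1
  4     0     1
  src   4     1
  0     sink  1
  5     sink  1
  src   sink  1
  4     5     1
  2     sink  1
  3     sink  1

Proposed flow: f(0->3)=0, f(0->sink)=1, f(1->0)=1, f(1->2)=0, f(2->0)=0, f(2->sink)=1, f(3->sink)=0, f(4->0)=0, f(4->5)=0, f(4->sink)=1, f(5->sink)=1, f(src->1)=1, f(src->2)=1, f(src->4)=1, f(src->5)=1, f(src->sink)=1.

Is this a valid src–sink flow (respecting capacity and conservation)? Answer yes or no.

Every edge has 0 ≤ f(e) ≤ cap(e).
At each intermediate node, inflow equals outflow.

Yes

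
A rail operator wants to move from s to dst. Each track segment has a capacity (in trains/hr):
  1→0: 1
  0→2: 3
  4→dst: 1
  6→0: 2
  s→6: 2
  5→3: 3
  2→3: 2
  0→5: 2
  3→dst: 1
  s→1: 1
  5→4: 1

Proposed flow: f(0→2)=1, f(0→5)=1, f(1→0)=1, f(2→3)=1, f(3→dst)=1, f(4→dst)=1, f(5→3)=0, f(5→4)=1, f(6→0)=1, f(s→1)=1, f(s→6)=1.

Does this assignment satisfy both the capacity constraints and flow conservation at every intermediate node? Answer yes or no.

Yes

Every edge has 0 ≤ f(e) ≤ cap(e).
At each intermediate node, inflow equals outflow.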